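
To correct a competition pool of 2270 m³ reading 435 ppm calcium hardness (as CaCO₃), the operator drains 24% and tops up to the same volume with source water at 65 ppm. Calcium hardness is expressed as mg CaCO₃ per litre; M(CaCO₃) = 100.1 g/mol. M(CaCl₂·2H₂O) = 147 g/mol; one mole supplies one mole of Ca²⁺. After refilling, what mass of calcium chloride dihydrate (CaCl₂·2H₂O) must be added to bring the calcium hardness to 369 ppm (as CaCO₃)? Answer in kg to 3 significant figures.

Volume: 2270 m³ = 2,270,000 L.
After draining 24% and refilling: 435 × 0.76 + 65 × 0.24 = 346.2 ppm.
Deficit to target: 369 − 346.2 = 22.8 mg/L.
As CaCO₃: 22.8 mg/L × 2,270,000 L = 51,760 g; ÷ 100.1 = 517 mol Ca²⁺.
Mass: 517 × 147 = 76,010 g.

76.0 kg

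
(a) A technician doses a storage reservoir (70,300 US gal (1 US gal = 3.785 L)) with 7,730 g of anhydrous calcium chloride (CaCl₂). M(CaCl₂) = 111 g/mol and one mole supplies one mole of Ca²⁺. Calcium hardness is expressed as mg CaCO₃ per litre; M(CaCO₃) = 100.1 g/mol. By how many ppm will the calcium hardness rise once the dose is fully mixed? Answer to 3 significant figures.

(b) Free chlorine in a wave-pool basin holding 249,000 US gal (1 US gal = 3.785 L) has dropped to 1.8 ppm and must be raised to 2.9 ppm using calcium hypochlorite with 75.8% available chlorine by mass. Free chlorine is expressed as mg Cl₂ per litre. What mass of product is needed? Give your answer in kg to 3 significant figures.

(a) 26.2 ppm; (b) 1.37 kg

(a) Volume: 70,300 US gal × 3.785 L/gal = 266,086 L.
(a) Moles of Ca²⁺: 7,730 g ÷ 111 g/mol = 69.64 mol.
(a) As CaCO₃: 69.64 mol × 100.1 g/mol = 6971 g.
(a) Rise: 6971 g / 266,086 L × 1000 = 26.2 mg/L.

(b) Volume: 249,000 US gal × 3.785 L/gal = 942,465 L.
(b) Chlorine deficit: 2.9 − 1.8 = 1.1 ppm = 1.1 mg/L as Cl₂.
(b) Cl₂ equivalent needed: 1.1 mg/L × 942,465 L = 1,037,000 mg = 1037 g.
(b) Product at 75.8% available chlorine: 1037 / 0.758 = 1368 g.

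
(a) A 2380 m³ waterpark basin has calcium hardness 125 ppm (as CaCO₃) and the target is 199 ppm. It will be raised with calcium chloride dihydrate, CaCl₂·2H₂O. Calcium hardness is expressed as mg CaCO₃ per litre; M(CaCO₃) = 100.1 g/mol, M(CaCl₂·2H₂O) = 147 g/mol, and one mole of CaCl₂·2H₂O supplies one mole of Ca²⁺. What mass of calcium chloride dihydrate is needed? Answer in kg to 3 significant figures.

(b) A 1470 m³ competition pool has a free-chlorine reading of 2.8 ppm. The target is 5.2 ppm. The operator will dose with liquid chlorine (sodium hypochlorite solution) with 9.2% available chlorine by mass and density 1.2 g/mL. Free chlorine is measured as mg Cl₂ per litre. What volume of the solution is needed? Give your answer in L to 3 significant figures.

(a) 259 kg; (b) 32.0 L

(a) Volume: 2380 m³ = 2,380,000 L.
(a) Hardness to add: (199 − 125) = 74 mg/L as CaCO₃ × 2,380,000 L = 176,100 g as CaCO₃.
(a) Moles of Ca²⁺ (1 mol Ca²⁺ ≡ 1 mol CaCO₃): 176,100 / 100.1 g/mol = 1759 mol.
(a) Mass of CaCl₂·2H₂O: 1759 × 147 = 258,600 g.

(b) Volume: 1470 m³ = 1,470,000 L.
(b) Chlorine deficit: 5.2 − 2.8 = 2.4 ppm = 2.4 mg/L as Cl₂.
(b) Cl₂ equivalent needed: 2.4 mg/L × 1,470,000 L = 3,528,000 mg = 3528 g.
(b) Product at 9.2% available chlorine: 3528 / 0.092 = 38,350 g.
(b) Volume at density 1.2 g/mL: 38,350 g ÷ 1.2 g/mL = 31,960 mL.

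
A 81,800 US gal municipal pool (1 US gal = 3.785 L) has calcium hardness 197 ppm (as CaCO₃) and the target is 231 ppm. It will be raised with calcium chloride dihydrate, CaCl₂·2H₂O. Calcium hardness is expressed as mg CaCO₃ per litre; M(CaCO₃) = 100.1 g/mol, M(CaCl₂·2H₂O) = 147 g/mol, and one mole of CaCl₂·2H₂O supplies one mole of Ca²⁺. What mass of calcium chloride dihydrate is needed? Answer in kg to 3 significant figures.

15.5 kg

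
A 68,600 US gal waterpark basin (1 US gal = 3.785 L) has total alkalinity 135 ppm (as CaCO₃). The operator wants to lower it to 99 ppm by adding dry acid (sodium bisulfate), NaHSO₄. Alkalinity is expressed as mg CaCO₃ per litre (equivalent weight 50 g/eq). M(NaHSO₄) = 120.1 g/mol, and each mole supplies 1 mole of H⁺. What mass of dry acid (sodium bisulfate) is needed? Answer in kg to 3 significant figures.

22.5 kg

Volume: 68,600 US gal × 3.785 L/gal = 259,651 L.
Alkalinity to neutralize: (135 − 99) = 36 mg/L as CaCO₃ × 259,651 L = 9347 g as CaCO₃.
Equivalents of H⁺ required: 9347 ÷ 50 g/eq = 186.9 eq = 186.9 mol NaHSO₄.
Mass of NaHSO₄: 186.9 × 120.1 = 22,450 g.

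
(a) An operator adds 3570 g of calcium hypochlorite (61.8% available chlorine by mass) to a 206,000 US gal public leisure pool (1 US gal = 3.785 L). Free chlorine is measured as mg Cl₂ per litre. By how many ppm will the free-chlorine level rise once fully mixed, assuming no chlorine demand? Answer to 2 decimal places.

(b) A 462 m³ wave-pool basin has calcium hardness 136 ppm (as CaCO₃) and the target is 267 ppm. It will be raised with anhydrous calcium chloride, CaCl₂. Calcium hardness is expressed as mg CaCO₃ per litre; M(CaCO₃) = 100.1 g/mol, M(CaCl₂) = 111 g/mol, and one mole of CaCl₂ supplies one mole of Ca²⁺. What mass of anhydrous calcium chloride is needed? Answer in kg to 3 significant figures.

(a) 2.83 ppm; (b) 67.1 kg

(a) Volume: 206,000 US gal × 3.785 L/gal = 779,710 L.
(a) Available chlorine delivered: 3570 g × 0.618 = 2206 g as Cl₂.
(a) Concentration rise: 2206 g / 779,710 L = 2.83 mg/L = 2.83 ppm.

(b) Volume: 462 m³ = 462,000 L.
(b) Hardness to add: (267 − 136) = 131 mg/L as CaCO₃ × 462,000 L = 60,520 g as CaCO₃.
(b) Moles of Ca²⁺ (1 mol Ca²⁺ ≡ 1 mol CaCO₃): 60,520 / 100.1 g/mol = 604.6 mol.
(b) Mass of CaCl₂: 604.6 × 111 = 67,110 g.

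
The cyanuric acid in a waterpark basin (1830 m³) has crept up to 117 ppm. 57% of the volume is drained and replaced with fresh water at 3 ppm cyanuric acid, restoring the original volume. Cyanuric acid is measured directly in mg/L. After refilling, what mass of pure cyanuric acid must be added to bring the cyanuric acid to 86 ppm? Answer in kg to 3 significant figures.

62.2 kg

Volume: 1830 m³ = 1,830,000 L.
After draining 57% and refilling: 117 × 0.43 + 3 × 0.57 = 52.02 ppm.
Deficit to target: 86 − 52.02 = 33.98 mg/L.
Mass: 33.98 mg/L × 1,830,000 L = 62,180 g cyanuric acid.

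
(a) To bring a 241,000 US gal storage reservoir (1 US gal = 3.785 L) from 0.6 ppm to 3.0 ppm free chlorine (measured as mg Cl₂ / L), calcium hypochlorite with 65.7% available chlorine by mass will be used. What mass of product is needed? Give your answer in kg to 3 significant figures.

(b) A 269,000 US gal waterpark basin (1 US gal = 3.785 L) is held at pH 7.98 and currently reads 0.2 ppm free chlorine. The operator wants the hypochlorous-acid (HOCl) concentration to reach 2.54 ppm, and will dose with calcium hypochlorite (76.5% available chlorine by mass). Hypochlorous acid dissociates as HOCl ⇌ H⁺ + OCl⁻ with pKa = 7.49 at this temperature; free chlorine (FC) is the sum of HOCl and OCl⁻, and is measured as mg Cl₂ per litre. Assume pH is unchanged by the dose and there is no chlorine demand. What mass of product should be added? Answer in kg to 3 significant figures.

(a) 3.33 kg; (b) 13.6 kg

(a) Volume: 241,000 US gal × 3.785 L/gal = 912,185 L.
(a) Chlorine deficit: 3.0 − 0.6 = 2.4 ppm = 2.4 mg/L as Cl₂.
(a) Cl₂ equivalent needed: 2.4 mg/L × 912,185 L = 2,189,000 mg = 2189 g.
(a) Product at 65.7% available chlorine: 2189 / 0.657 = 3332 g.

(b) Volume: 269,000 US gal × 3.785 L/gal = 1,018,165 L.
(b) [OCl⁻]/[HOCl] = 10^(pH − pKa) = 10^(7.98 − 7.49) = 3.09; fraction as HOCl = 1/(1 + 3.09) = 0.2445.
(b) Free chlorine required for 2.54 ppm HOCl: 2.54 / 0.2445 = 10.39 ppm.
(b) FC to add: 10.39 − 0.2 = 10.19 mg/L as Cl₂.
(b) Cl₂ equivalent: 10.19 mg/L × 1,018,165 L = 10,370 g.
(b) Product at 76.5% available Cl: 10,370 / 0.765 = 13,560 g.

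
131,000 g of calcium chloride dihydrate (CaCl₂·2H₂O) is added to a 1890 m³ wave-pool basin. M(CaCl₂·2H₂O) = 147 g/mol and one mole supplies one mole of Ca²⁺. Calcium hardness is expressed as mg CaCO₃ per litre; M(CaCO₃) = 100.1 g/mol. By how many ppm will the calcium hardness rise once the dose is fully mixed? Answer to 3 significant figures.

47.2 ppm

Volume: 1890 m³ = 1,890,000 L.
Moles of Ca²⁺: 131,000 g ÷ 147 g/mol = 891.2 mol.
As CaCO₃: 891.2 mol × 100.1 g/mol = 89,200 g.
Rise: 89,200 g / 1,890,000 L × 1000 = 47.2 mg/L.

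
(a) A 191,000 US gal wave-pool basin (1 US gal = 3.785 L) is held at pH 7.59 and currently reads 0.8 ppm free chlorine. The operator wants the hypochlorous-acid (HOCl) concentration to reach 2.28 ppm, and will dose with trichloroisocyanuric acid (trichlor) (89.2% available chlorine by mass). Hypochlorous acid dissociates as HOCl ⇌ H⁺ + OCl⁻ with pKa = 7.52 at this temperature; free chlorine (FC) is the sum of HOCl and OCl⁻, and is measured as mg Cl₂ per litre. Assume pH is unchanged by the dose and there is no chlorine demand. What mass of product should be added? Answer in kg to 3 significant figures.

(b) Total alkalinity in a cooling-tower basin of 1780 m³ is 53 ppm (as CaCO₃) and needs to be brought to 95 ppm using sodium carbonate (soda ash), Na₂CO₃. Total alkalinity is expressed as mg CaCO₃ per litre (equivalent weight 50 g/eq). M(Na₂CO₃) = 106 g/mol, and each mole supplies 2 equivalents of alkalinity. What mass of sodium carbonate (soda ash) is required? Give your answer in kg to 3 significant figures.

(a) 3.37 kg; (b) 79.2 kg

(a) Volume: 191,000 US gal × 3.785 L/gal = 722,935 L.
(a) [OCl⁻]/[HOCl] = 10^(pH − pKa) = 10^(7.59 − 7.52) = 1.175; fraction as HOCl = 1/(1 + 1.175) = 0.4598.
(a) Free chlorine required for 2.28 ppm HOCl: 2.28 / 0.4598 = 4.959 ppm.
(a) FC to add: 4.959 − 0.8 = 4.159 mg/L as Cl₂.
(a) Cl₂ equivalent: 4.159 mg/L × 722,935 L = 3007 g.
(a) Product at 89.2% available Cl: 3007 / 0.892 = 3371 g.

(b) Volume: 1780 m³ = 1,780,000 L.
(b) Alkalinity to add: (95 − 53) = 42 mg/L as CaCO₃ × 1,780,000 L = 74,760 g as CaCO₃.
(b) Equivalents: 74,760 g ÷ 50 g/eq = 1495 eq.
(b) Each mole of Na₂CO₃ supplies 2 eq, so 1495 / 2 = 747.6 mol.
(b) Mass: 747.6 mol × 106 g/mol = 79,250 g.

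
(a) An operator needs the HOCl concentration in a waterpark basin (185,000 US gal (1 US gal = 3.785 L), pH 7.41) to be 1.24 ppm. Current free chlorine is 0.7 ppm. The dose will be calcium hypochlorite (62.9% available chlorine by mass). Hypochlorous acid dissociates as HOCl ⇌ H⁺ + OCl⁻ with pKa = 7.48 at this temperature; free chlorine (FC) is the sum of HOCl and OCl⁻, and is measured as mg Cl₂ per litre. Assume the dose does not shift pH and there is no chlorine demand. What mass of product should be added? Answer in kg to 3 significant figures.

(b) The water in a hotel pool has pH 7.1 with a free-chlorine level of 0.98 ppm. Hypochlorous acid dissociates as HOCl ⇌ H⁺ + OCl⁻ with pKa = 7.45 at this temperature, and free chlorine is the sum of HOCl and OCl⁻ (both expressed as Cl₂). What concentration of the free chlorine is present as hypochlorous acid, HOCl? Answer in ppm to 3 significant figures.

(a) 1.78 kg; (b) 0.677 ppm

(a) Volume: 185,000 US gal × 3.785 L/gal = 700,225 L.
(a) [OCl⁻]/[HOCl] = 10^(pH − pKa) = 10^(7.41 − 7.48) = 0.8511; fraction as HOCl = 1/(1 + 0.8511) = 0.5402.
(a) Free chlorine required for 1.24 ppm HOCl: 1.24 / 0.5402 = 2.295 ppm.
(a) FC to add: 2.295 − 0.7 = 1.595 mg/L as Cl₂.
(a) Cl₂ equivalent: 1.595 mg/L × 700,225 L = 1117 g.
(a) Product at 62.9% available Cl: 1117 / 0.629 = 1776 g.

(b) [OCl⁻]/[HOCl] = 10^(pH − pKa) = 10^(7.1 − 7.45) = 10^-0.35 = 0.4467.
(b) Fraction as HOCl = 1 / (1 + 0.4467) = 0.6912.
(b) HOCl = 0.6912 × 0.98 ppm = 0.6774 ppm.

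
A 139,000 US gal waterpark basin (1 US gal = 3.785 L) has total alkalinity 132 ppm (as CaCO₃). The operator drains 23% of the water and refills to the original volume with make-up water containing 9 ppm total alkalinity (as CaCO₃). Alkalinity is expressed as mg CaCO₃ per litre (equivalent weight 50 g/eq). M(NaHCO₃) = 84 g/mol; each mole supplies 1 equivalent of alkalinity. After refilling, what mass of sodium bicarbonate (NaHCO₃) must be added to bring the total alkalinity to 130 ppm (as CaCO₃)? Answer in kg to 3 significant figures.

23.2 kg

Volume: 139,000 US gal × 3.785 L/gal = 526,115 L.
After draining 23% and refilling: 132 × 0.77 + 9 × 0.23 = 103.71 ppm.
Deficit to target: 130 − 103.71 = 26.29 mg/L.
As CaCO₃: 26.29 mg/L × 526,115 L = 13,830 g; ÷ 50 g/eq ÷ 1 = 276.6 mol NaHCO₃.
Mass: 276.6 × 84 = 23,240 g.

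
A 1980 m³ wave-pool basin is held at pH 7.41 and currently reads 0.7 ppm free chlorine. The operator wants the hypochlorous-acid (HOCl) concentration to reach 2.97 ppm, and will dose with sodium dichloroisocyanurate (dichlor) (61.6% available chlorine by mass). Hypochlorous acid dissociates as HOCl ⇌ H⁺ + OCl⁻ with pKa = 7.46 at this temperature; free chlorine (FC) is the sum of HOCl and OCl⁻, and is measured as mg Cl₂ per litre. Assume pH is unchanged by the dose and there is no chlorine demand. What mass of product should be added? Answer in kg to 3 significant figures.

15.8 kg

Volume: 1980 m³ = 1,980,000 L.
[OCl⁻]/[HOCl] = 10^(pH − pKa) = 10^(7.41 − 7.46) = 0.8913; fraction as HOCl = 1/(1 + 0.8913) = 0.5288.
Free chlorine required for 2.97 ppm HOCl: 2.97 / 0.5288 = 5.617 ppm.
FC to add: 5.617 − 0.7 = 4.917 mg/L as Cl₂.
Cl₂ equivalent: 4.917 mg/L × 1,980,000 L = 9736 g.
Product at 61.6% available Cl: 9736 / 0.616 = 15,800 g.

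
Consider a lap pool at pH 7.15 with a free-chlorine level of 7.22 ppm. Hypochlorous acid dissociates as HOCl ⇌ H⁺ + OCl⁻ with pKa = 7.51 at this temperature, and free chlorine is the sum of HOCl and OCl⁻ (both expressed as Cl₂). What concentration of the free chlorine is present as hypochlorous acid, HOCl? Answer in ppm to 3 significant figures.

[OCl⁻]/[HOCl] = 10^(pH − pKa) = 10^(7.15 − 7.51) = 10^-0.36 = 0.4365.
Fraction as HOCl = 1 / (1 + 0.4365) = 0.6961.
HOCl = 0.6961 × 7.22 ppm = 5.026 ppm.

5.03 ppm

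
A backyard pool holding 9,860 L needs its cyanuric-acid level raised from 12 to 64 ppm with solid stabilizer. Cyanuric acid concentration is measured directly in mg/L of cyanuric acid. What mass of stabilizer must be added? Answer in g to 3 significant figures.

CYA to add: (64 − 12) = 52 mg/L × 9,860 L = 512.7 g cyanuric acid.

513 g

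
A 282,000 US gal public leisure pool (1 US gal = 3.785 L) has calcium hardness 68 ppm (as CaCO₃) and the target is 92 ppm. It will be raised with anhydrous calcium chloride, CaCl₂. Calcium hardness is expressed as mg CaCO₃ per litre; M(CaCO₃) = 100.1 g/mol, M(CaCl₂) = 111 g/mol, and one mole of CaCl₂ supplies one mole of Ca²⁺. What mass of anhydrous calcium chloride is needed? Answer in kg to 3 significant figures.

Volume: 282,000 US gal × 3.785 L/gal = 1,067,370 L.
Hardness to add: (92 − 68) = 24 mg/L as CaCO₃ × 1,067,370 L = 25,620 g as CaCO₃.
Moles of Ca²⁺ (1 mol Ca²⁺ ≡ 1 mol CaCO₃): 25,620 / 100.1 g/mol = 255.9 mol.
Mass of CaCl₂: 255.9 × 111 = 28,410 g.

28.4 kg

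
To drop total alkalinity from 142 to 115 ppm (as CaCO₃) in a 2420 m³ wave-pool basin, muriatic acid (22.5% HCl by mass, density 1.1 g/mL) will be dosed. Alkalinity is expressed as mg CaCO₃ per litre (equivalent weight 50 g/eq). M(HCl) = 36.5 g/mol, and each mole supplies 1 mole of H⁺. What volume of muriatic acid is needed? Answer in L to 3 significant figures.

Volume: 2420 m³ = 2,420,000 L.
Alkalinity to neutralize: (142 − 115) = 27 mg/L as CaCO₃ × 2,420,000 L = 65,340 g as CaCO₃.
Equivalents of H⁺ required: 65,340 ÷ 50 g/eq = 1307 eq = 1307 mol HCl.
Mass of HCl: 1307 × 36.5 = 47,700 g.
Mass of 22.5% solution: 47,700 / 0.225 = 212,000 g.
Volume: 212,000 g ÷ 1.1 g/mL = 192,700 mL.

193 L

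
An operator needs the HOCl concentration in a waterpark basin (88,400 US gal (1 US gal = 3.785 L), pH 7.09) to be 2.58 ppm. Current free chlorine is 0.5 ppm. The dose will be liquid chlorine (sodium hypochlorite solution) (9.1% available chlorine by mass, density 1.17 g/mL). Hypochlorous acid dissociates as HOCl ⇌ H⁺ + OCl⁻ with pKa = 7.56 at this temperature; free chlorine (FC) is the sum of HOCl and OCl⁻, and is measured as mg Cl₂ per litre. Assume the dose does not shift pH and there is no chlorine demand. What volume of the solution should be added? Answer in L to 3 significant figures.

9.28 L

Volume: 88,400 US gal × 3.785 L/gal = 334,594 L.
[OCl⁻]/[HOCl] = 10^(pH − pKa) = 10^(7.09 − 7.56) = 0.3388; fraction as HOCl = 1/(1 + 0.3388) = 0.7469.
Free chlorine required for 2.58 ppm HOCl: 2.58 / 0.7469 = 3.454 ppm.
FC to add: 3.454 − 0.5 = 2.954 mg/L as Cl₂.
Cl₂ equivalent: 2.954 mg/L × 334,594 L = 988.5 g.
Product at 9.1% available Cl: 988.5 / 0.091 = 10,860 g.
Volume: 10,860 g ÷ 1.17 g/mL = 9284 mL.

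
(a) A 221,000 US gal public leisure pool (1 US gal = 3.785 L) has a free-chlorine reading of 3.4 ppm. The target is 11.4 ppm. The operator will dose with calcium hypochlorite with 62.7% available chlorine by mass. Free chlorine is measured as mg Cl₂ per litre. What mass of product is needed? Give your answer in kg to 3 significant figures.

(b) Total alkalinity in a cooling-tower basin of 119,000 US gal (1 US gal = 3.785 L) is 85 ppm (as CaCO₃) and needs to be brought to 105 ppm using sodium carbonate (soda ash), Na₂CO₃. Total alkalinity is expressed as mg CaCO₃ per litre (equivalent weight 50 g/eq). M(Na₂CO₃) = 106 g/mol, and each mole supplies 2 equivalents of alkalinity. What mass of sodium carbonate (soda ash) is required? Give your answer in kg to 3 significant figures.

(a) 10.7 kg; (b) 9.55 kg

(a) Volume: 221,000 US gal × 3.785 L/gal = 836,485 L.
(a) Chlorine deficit: 11.4 − 3.4 = 8 ppm = 8 mg/L as Cl₂.
(a) Cl₂ equivalent needed: 8 mg/L × 836,485 L = 6,692,000 mg = 6692 g.
(a) Product at 62.7% available chlorine: 6692 / 0.627 = 10,670 g.

(b) Volume: 119,000 US gal × 3.785 L/gal = 450,415 L.
(b) Alkalinity to add: (105 − 85) = 20 mg/L as CaCO₃ × 450,415 L = 9008 g as CaCO₃.
(b) Equivalents: 9008 g ÷ 50 g/eq = 180.2 eq.
(b) Each mole of Na₂CO₃ supplies 2 eq, so 180.2 / 2 = 90.08 mol.
(b) Mass: 90.08 mol × 106 g/mol = 9549 g.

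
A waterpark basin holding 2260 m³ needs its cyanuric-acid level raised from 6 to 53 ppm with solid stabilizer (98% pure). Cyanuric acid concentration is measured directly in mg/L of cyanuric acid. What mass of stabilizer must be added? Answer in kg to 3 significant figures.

Volume: 2260 m³ = 2,260,000 L.
CYA to add: (53 − 6) = 47 mg/L × 2,260,000 L = 106,200 g cyanuric acid.
At 98% purity: 106,200 / 0.98 = 108,400 g product.

108 kg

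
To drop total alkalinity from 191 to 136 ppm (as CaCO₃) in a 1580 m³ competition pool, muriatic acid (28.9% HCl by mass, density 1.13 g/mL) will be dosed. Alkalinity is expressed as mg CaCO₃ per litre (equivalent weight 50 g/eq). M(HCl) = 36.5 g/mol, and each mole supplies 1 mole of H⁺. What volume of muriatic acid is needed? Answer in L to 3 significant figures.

194 L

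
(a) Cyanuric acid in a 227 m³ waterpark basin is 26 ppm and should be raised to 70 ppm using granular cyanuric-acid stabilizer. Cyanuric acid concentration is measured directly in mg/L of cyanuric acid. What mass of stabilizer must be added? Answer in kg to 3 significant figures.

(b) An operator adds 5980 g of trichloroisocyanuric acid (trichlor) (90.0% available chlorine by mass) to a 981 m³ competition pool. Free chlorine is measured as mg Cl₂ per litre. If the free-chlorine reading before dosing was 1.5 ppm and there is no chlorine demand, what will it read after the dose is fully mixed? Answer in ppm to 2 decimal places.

(a) 9.99 kg; (b) 6.99 ppm

(a) Volume: 227 m³ = 227,000 L.
(a) CYA to add: (70 − 26) = 44 mg/L × 227,000 L = 9988 g cyanuric acid.

(b) Volume: 981 m³ = 981,000 L.
(b) Available chlorine delivered: 5980 g × 0.9 = 5382 g as Cl₂.
(b) Concentration rise: 5382 g / 981,000 L = 5.486 mg/L = 5.49 ppm.
(b) Final FC: 1.5 + 5.49 = 6.99 ppm.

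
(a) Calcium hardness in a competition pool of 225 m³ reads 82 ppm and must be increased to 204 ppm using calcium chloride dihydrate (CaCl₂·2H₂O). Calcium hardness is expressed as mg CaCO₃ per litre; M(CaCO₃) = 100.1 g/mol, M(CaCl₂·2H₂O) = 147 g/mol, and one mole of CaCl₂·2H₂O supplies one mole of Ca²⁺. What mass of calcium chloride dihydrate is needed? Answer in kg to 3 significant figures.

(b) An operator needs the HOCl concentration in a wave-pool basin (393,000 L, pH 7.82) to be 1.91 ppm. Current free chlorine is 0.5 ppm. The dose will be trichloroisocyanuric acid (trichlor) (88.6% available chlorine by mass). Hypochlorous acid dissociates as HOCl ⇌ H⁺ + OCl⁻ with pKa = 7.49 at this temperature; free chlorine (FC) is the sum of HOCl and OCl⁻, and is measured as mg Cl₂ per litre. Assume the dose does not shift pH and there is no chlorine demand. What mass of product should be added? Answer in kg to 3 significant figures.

(a) Volume: 225 m³ = 225,000 L.
(a) Hardness to add: (204 − 82) = 122 mg/L as CaCO₃ × 225,000 L = 27,450 g as CaCO₃.
(a) Moles of Ca²⁺ (1 mol Ca²⁺ ≡ 1 mol CaCO₃): 27,450 / 100.1 g/mol = 274.2 mol.
(a) Mass of CaCl₂·2H₂O: 274.2 × 147 = 40,310 g.

(b) [OCl⁻]/[HOCl] = 10^(pH − pKa) = 10^(7.82 − 7.49) = 2.138; fraction as HOCl = 1/(1 + 2.138) = 0.3187.
(b) Free chlorine required for 1.91 ppm HOCl: 1.91 / 0.3187 = 5.994 ppm.
(b) FC to add: 5.994 − 0.5 = 5.494 mg/L as Cl₂.
(b) Cl₂ equivalent: 5.494 mg/L × 393,000 L = 2159 g.
(b) Product at 88.6% available Cl: 2159 / 0.886 = 2437 g.

(a) 40.3 kg; (b) 2.44 kg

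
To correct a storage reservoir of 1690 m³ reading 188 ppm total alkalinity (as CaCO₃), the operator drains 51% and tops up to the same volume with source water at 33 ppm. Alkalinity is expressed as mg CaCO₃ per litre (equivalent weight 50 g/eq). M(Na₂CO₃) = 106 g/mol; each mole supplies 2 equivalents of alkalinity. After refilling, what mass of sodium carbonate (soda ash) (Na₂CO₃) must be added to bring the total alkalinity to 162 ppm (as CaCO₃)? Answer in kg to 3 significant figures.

95.0 kg

Volume: 1690 m³ = 1,690,000 L.
After draining 51% and refilling: 188 × 0.49 + 33 × 0.51 = 108.95 ppm.
Deficit to target: 162 − 108.95 = 53.05 mg/L.
As CaCO₃: 53.05 mg/L × 1,690,000 L = 89,650 g; ÷ 50 g/eq ÷ 2 = 896.5 mol Na₂CO₃.
Mass: 896.5 × 106 = 95,030 g.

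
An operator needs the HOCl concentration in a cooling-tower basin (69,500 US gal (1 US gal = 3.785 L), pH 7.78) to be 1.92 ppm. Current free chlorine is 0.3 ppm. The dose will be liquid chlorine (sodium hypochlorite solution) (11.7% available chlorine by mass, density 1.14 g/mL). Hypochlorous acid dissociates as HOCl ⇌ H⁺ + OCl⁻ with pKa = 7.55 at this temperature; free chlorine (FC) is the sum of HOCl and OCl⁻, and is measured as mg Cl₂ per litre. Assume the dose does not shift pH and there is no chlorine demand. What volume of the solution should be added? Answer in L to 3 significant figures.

9.63 L

Volume: 69,500 US gal × 3.785 L/gal = 263,058 L.
[OCl⁻]/[HOCl] = 10^(pH − pKa) = 10^(7.78 − 7.55) = 1.698; fraction as HOCl = 1/(1 + 1.698) = 0.3706.
Free chlorine required for 1.92 ppm HOCl: 1.92 / 0.3706 = 5.181 ppm.
FC to add: 5.181 − 0.3 = 4.881 mg/L as Cl₂.
Cl₂ equivalent: 4.881 mg/L × 263,058 L = 1284 g.
Product at 11.7% available Cl: 1284 / 0.117 = 10,970 g.
Volume: 10,970 g ÷ 1.14 g/mL = 9626 mL.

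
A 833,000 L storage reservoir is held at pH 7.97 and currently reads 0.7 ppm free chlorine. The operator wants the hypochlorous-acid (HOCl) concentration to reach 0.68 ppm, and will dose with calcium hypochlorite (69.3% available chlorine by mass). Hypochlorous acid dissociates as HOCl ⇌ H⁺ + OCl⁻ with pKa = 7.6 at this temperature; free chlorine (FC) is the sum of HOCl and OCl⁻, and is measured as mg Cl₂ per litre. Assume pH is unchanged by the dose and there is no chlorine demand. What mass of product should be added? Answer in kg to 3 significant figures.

1.89 kg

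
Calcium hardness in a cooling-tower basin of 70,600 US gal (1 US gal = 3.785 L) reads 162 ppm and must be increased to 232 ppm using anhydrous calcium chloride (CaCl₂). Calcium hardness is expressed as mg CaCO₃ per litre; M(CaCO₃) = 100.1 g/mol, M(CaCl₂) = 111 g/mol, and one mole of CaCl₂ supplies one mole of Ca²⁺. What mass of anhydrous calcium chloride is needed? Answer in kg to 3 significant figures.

Volume: 70,600 US gal × 3.785 L/gal = 267,221 L.
Hardness to add: (232 − 162) = 70 mg/L as CaCO₃ × 267,221 L = 18,710 g as CaCO₃.
Moles of Ca²⁺ (1 mol Ca²⁺ ≡ 1 mol CaCO₃): 18,710 / 100.1 g/mol = 186.9 mol.
Mass of CaCl₂: 186.9 × 111 = 20,740 g.

20.7 kg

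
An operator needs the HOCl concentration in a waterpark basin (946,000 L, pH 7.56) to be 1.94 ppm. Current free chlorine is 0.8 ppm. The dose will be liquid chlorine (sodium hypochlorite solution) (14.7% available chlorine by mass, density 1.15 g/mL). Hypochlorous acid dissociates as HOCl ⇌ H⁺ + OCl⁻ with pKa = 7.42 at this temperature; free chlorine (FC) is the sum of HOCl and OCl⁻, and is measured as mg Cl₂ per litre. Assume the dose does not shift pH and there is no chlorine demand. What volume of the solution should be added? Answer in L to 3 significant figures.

21.4 L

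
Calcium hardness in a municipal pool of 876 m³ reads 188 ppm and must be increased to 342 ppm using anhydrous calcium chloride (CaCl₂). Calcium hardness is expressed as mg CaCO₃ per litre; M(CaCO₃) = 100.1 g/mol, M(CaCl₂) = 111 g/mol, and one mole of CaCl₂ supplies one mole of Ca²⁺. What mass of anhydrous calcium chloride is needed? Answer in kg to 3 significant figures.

150 kg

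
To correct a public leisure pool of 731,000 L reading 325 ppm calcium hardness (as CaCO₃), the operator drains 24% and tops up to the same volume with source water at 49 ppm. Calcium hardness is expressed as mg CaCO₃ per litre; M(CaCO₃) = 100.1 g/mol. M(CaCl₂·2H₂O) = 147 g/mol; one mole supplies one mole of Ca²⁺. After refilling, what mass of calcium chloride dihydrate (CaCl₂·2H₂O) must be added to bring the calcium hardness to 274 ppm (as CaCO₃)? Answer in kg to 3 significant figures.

After draining 24% and refilling: 325 × 0.76 + 49 × 0.24 = 258.76 ppm.
Deficit to target: 274 − 258.76 = 15.24 mg/L.
As CaCO₃: 15.24 mg/L × 731,000 L = 11,140 g; ÷ 100.1 = 111.3 mol Ca²⁺.
Mass: 111.3 × 147 = 16,360 g.

16.4 kg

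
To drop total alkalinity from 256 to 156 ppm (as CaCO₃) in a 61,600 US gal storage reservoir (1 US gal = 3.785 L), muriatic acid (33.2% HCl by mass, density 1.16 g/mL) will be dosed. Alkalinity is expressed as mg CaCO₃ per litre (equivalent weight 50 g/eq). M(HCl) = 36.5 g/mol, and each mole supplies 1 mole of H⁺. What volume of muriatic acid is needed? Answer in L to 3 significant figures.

Volume: 61,600 US gal × 3.785 L/gal = 233,156 L.
Alkalinity to neutralize: (256 − 156) = 100 mg/L as CaCO₃ × 233,156 L = 23,320 g as CaCO₃.
Equivalents of H⁺ required: 23,320 ÷ 50 g/eq = 466.3 eq = 466.3 mol HCl.
Mass of HCl: 466.3 × 36.5 = 17,020 g.
Mass of 33.2% solution: 17,020 / 0.332 = 51,270 g.
Volume: 51,270 g ÷ 1.16 g/mL = 44,200 mL.

44.2 L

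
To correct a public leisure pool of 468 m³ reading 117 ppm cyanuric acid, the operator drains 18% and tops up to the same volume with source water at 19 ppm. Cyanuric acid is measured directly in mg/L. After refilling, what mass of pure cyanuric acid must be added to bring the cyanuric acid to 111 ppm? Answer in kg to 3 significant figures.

5.45 kg

Volume: 468 m³ = 468,000 L.
After draining 18% and refilling: 117 × 0.82 + 19 × 0.18 = 99.36 ppm.
Deficit to target: 111 − 99.36 = 11.64 mg/L.
Mass: 11.64 mg/L × 468,000 L = 5448 g cyanuric acid.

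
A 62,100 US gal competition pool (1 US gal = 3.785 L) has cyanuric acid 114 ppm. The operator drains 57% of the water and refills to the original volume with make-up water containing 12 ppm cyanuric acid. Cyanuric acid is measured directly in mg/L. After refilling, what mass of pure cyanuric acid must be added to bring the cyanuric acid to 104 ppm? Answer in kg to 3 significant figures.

Volume: 62,100 US gal × 3.785 L/gal = 235,048 L.
After draining 57% and refilling: 114 × 0.43 + 12 × 0.57 = 55.86 ppm.
Deficit to target: 104 − 55.86 = 48.14 mg/L.
Mass: 48.14 mg/L × 235,048 L = 11,320 g cyanuric acid.

11.3 kg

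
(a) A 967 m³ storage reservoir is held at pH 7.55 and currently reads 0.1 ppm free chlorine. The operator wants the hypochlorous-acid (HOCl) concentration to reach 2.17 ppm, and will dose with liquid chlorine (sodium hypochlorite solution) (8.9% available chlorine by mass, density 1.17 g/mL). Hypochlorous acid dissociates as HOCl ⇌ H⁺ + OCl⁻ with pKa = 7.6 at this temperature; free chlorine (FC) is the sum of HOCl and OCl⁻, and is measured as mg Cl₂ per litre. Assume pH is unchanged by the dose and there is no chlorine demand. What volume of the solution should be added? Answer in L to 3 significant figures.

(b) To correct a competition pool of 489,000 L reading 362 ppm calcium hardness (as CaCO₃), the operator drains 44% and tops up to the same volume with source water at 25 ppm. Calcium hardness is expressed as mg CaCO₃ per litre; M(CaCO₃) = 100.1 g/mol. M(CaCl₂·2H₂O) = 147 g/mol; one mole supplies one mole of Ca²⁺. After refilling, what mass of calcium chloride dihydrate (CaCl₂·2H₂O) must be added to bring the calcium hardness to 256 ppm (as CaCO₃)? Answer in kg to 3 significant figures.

(a) 37.2 L; (b) 30.4 kg

(a) Volume: 967 m³ = 967,000 L.
(a) [OCl⁻]/[HOCl] = 10^(pH − pKa) = 10^(7.55 − 7.6) = 0.8913; fraction as HOCl = 1/(1 + 0.8913) = 0.5288.
(a) Free chlorine required for 2.17 ppm HOCl: 2.17 / 0.5288 = 4.104 ppm.
(a) FC to add: 4.104 − 0.1 = 4.004 mg/L as Cl₂.
(a) Cl₂ equivalent: 4.004 mg/L × 967,000 L = 3872 g.
(a) Product at 8.9% available Cl: 3872 / 0.089 = 43,500 g.
(a) Volume: 43,500 g ÷ 1.17 g/mL = 37,180 mL.

(b) After draining 44% and refilling: 362 × 0.56 + 25 × 0.44 = 213.72 ppm.
(b) Deficit to target: 256 − 213.72 = 42.28 mg/L.
(b) As CaCO₃: 42.28 mg/L × 489,000 L = 20,670 g; ÷ 100.1 = 206.5 mol Ca²⁺.
(b) Mass: 206.5 × 147 = 30,360 g.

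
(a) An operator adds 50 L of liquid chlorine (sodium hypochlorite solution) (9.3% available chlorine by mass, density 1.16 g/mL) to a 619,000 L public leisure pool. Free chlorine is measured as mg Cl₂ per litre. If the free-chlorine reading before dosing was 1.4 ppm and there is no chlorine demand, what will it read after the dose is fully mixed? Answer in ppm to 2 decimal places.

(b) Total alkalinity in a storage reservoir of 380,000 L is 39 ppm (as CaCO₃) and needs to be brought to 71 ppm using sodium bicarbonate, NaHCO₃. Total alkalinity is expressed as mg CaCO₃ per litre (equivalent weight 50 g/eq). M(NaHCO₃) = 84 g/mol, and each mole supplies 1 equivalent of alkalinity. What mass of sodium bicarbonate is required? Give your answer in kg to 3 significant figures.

(a) 10.11 ppm; (b) 20.4 kg

(a) Mass of solution: 50 L × 1000 mL/L × 1.16 g/mL = 58,000 g.
(a) Available chlorine delivered: 58,000 g × 0.093 = 5394 g as Cl₂.
(a) Concentration rise: 5394 g / 619,000 L = 8.714 mg/L = 8.71 ppm.
(a) Final FC: 1.4 + 8.71 = 10.11 ppm.

(b) Alkalinity to add: (71 − 39) = 32 mg/L as CaCO₃ × 380,000 L = 12,160 g as CaCO₃.
(b) Equivalents: 12,160 g ÷ 50 g/eq = 243.2 eq.
(b) NaHCO₃ supplies 1 eq per mole → 243.2 mol.
(b) Mass: 243.2 mol × 84 g/mol = 20,430 g.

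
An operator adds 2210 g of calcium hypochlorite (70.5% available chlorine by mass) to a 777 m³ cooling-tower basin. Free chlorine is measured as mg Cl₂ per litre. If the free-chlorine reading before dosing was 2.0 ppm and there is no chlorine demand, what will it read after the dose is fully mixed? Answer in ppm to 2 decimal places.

Volume: 777 m³ = 777,000 L.
Available chlorine delivered: 2210 g × 0.705 = 1558 g as Cl₂.
Concentration rise: 1558 g / 777,000 L = 2.005 mg/L = 2.01 ppm.
Final FC: 2.0 + 2.01 = 4.01 ppm.

4.01 ppm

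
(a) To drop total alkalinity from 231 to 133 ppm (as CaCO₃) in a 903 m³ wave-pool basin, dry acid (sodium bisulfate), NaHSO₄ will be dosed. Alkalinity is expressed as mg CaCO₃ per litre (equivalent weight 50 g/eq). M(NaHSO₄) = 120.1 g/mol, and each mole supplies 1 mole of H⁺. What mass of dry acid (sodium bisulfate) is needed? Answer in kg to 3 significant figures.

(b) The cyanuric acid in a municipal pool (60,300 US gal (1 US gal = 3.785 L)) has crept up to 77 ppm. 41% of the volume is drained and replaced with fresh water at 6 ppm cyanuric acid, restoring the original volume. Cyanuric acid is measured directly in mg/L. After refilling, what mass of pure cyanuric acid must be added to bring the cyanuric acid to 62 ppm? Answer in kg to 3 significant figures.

(a) Volume: 903 m³ = 903,000 L.
(a) Alkalinity to neutralize: (231 − 133) = 98 mg/L as CaCO₃ × 903,000 L = 88,490 g as CaCO₃.
(a) Equivalents of H⁺ required: 88,490 ÷ 50 g/eq = 1770 eq = 1770 mol NaHSO₄.
(a) Mass of NaHSO₄: 1770 × 120.1 = 212,600 g.

(b) Volume: 60,300 US gal × 3.785 L/gal = 228,236 L.
(b) After draining 41% and refilling: 77 × 0.59 + 6 × 0.41 = 47.89 ppm.
(b) Deficit to target: 62 − 47.89 = 14.11 mg/L.
(b) Mass: 14.11 mg/L × 228,236 L = 3220 g cyanuric acid.

(a) 213 kg; (b) 3.22 kg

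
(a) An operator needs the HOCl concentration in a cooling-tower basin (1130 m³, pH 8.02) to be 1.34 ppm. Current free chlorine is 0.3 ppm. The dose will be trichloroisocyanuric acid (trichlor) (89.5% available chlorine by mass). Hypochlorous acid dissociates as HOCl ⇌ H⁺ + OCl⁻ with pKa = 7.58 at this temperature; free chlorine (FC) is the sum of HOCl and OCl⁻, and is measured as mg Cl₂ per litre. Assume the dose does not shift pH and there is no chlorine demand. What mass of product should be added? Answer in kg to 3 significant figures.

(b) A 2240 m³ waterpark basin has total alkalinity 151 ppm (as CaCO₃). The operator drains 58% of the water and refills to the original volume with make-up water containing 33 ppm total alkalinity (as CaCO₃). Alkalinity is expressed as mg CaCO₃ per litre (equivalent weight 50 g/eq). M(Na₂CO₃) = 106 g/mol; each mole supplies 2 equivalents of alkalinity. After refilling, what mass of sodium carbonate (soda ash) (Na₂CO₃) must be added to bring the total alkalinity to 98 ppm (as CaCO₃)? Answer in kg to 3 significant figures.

(a) Volume: 1130 m³ = 1,130,000 L.
(a) [OCl⁻]/[HOCl] = 10^(pH − pKa) = 10^(8.02 − 7.58) = 2.754; fraction as HOCl = 1/(1 + 2.754) = 0.2664.
(a) Free chlorine required for 1.34 ppm HOCl: 1.34 / 0.2664 = 5.031 ppm.
(a) FC to add: 5.031 − 0.3 = 4.731 mg/L as Cl₂.
(a) Cl₂ equivalent: 4.731 mg/L × 1,130,000 L = 5346 g.
(a) Product at 89.5% available Cl: 5346 / 0.895 = 5973 g.

(b) Volume: 2240 m³ = 2,240,000 L.
(b) After draining 58% and refilling: 151 × 0.42 + 33 × 0.58 = 82.56 ppm.
(b) Deficit to target: 98 − 82.56 = 15.44 mg/L.
(b) As CaCO₃: 15.44 mg/L × 2,240,000 L = 34,590 g; ÷ 50 g/eq ÷ 2 = 345.9 mol Na₂CO₃.
(b) Mass: 345.9 × 106 = 36,660 g.

(a) 5.97 kg; (b) 36.7 kg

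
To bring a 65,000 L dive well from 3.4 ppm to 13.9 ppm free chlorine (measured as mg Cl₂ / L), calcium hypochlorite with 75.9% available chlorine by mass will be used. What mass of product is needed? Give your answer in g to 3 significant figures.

899 g

Chlorine deficit: 13.9 − 3.4 = 10.5 ppm = 10.5 mg/L as Cl₂.
Cl₂ equivalent needed: 10.5 mg/L × 65,000 L = 682,500 mg = 682.5 g.
Product at 75.9% available chlorine: 682.5 / 0.759 = 899.2 g.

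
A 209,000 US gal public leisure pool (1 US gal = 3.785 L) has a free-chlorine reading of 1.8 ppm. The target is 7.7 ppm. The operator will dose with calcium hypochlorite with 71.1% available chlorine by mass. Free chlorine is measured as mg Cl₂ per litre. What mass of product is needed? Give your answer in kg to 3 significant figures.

Volume: 209,000 US gal × 3.785 L/gal = 791,065 L.
Chlorine deficit: 7.7 − 1.8 = 5.9 ppm = 5.9 mg/L as Cl₂.
Cl₂ equivalent needed: 5.9 mg/L × 791,065 L = 4,667,000 mg = 4667 g.
Product at 71.1% available chlorine: 4667 / 0.711 = 6564 g.

6.56 kg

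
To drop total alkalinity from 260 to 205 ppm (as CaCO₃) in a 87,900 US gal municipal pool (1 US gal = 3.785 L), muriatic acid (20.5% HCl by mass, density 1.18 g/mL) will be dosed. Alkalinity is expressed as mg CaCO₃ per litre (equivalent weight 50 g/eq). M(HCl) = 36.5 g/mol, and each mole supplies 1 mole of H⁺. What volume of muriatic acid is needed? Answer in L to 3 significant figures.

55.2 L

Volume: 87,900 US gal × 3.785 L/gal = 332,702 L.
Alkalinity to neutralize: (260 − 205) = 55 mg/L as CaCO₃ × 332,702 L = 18,300 g as CaCO₃.
Equivalents of H⁺ required: 18,300 ÷ 50 g/eq = 366 eq = 366 mol HCl.
Mass of HCl: 366 × 36.5 = 13,360 g.
Mass of 20.5% solution: 13,360 / 0.205 = 65,160 g.
Volume: 65,160 g ÷ 1.18 g/mL = 55,220 mL.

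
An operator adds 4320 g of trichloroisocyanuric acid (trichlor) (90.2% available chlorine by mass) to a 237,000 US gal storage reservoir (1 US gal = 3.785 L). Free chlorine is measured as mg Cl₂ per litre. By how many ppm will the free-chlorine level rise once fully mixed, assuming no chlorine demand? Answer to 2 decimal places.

4.34 ppm

Volume: 237,000 US gal × 3.785 L/gal = 897,045 L.
Available chlorine delivered: 4320 g × 0.902 = 3897 g as Cl₂.
Concentration rise: 3897 g / 897,045 L = 4.344 mg/L = 4.34 ppm.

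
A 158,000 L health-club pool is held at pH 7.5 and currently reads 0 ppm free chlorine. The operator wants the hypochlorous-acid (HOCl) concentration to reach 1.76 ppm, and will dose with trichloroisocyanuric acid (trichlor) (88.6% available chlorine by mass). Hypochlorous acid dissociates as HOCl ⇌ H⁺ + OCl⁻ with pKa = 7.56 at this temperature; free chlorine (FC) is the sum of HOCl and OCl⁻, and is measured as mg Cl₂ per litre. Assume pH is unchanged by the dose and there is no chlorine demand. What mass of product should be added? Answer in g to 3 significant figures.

[OCl⁻]/[HOCl] = 10^(pH − pKa) = 10^(7.5 − 7.56) = 0.871; fraction as HOCl = 1/(1 + 0.871) = 0.5345.
Free chlorine required for 1.76 ppm HOCl: 1.76 / 0.5345 = 3.293 ppm.
FC to add: 3.293 − 0 = 3.293 mg/L as Cl₂.
Cl₂ equivalent: 3.293 mg/L × 158,000 L = 520.3 g.
Product at 88.6% available Cl: 520.3 / 0.886 = 587.2 g.

587 g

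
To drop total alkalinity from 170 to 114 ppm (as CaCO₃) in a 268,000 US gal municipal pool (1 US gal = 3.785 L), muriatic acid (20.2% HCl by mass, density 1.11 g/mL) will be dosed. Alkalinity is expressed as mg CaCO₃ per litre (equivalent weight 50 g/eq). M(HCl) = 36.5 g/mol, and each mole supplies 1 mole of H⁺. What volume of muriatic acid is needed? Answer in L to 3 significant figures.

Volume: 268,000 US gal × 3.785 L/gal = 1,014,380 L.
Alkalinity to neutralize: (170 − 114) = 56 mg/L as CaCO₃ × 1,014,380 L = 56,810 g as CaCO₃.
Equivalents of H⁺ required: 56,810 ÷ 50 g/eq = 1136 eq = 1136 mol HCl.
Mass of HCl: 1136 × 36.5 = 41,470 g.
Mass of 20.2% solution: 41,470 / 0.202 = 205,300 g.
Volume: 205,300 g ÷ 1.11 g/mL = 184,900 mL.

185 L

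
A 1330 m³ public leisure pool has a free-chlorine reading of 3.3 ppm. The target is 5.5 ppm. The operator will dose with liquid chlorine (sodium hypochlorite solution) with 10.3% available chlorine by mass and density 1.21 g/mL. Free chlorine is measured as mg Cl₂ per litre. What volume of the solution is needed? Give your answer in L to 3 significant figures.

23.5 L

Volume: 1330 m³ = 1,330,000 L.
Chlorine deficit: 5.5 − 3.3 = 2.2 ppm = 2.2 mg/L as Cl₂.
Cl₂ equivalent needed: 2.2 mg/L × 1,330,000 L = 2,926,000 mg = 2926 g.
Product at 10.3% available chlorine: 2926 / 0.103 = 28,410 g.
Volume at density 1.21 g/mL: 28,410 g ÷ 1.21 g/mL = 23,480 mL.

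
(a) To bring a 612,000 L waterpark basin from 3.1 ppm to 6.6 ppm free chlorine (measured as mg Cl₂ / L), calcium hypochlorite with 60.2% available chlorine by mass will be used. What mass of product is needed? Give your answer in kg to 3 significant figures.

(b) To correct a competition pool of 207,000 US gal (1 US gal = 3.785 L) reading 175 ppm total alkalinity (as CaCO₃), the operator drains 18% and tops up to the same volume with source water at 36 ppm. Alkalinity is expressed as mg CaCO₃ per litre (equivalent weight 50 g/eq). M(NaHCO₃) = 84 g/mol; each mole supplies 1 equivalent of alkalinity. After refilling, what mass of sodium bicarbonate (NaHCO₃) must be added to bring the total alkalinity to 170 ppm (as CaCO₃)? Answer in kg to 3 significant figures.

(a) 3.56 kg; (b) 26.4 kg

(a) Chlorine deficit: 6.6 − 3.1 = 3.5 ppm = 3.5 mg/L as Cl₂.
(a) Cl₂ equivalent needed: 3.5 mg/L × 612,000 L = 2,142,000 mg = 2142 g.
(a) Product at 60.2% available chlorine: 2142 / 0.602 = 3558 g.

(b) Volume: 207,000 US gal × 3.785 L/gal = 783,495 L.
(b) After draining 18% and refilling: 175 × 0.82 + 36 × 0.18 = 149.98 ppm.
(b) Deficit to target: 170 − 149.98 = 20.02 mg/L.
(b) As CaCO₃: 20.02 mg/L × 783,495 L = 15,690 g; ÷ 50 g/eq ÷ 1 = 313.7 mol NaHCO₃.
(b) Mass: 313.7 × 84 = 26,350 g.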